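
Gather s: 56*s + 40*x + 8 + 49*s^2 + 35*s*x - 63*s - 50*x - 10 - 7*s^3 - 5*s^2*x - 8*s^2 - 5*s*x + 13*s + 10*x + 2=-7*s^3 + s^2*(41 - 5*x) + s*(30*x + 6)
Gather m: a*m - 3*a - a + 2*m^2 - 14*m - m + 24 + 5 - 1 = -4*a + 2*m^2 + m*(a - 15) + 28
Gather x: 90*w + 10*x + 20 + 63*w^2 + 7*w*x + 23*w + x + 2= 63*w^2 + 113*w + x*(7*w + 11) + 22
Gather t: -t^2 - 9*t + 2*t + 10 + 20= -t^2 - 7*t + 30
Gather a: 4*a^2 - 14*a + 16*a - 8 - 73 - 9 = 4*a^2 + 2*a - 90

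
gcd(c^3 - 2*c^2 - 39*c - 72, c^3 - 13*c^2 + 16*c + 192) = c^2 - 5*c - 24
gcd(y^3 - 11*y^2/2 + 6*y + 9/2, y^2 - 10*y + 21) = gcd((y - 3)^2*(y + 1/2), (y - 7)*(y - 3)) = y - 3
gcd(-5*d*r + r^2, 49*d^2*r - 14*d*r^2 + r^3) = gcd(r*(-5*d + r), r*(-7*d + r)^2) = r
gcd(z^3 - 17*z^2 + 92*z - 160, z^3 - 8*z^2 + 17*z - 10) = z - 5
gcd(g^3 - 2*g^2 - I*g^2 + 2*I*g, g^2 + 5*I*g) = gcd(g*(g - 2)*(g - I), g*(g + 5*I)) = g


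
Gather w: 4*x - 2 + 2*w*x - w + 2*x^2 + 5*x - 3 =w*(2*x - 1) + 2*x^2 + 9*x - 5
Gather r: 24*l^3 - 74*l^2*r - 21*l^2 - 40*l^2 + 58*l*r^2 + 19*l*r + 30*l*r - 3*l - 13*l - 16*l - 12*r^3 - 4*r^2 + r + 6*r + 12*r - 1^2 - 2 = 24*l^3 - 61*l^2 - 32*l - 12*r^3 + r^2*(58*l - 4) + r*(-74*l^2 + 49*l + 19) - 3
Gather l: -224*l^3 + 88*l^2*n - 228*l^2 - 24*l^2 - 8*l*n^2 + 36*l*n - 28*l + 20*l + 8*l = -224*l^3 + l^2*(88*n - 252) + l*(-8*n^2 + 36*n)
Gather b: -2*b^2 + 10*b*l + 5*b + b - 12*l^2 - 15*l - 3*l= -2*b^2 + b*(10*l + 6) - 12*l^2 - 18*l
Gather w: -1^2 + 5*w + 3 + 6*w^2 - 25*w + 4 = 6*w^2 - 20*w + 6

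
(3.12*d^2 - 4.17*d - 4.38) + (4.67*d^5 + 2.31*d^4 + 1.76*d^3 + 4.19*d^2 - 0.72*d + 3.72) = 4.67*d^5 + 2.31*d^4 + 1.76*d^3 + 7.31*d^2 - 4.89*d - 0.66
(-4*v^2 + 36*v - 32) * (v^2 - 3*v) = -4*v^4 + 48*v^3 - 140*v^2 + 96*v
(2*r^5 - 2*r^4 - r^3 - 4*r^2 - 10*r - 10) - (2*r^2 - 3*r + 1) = 2*r^5 - 2*r^4 - r^3 - 6*r^2 - 7*r - 11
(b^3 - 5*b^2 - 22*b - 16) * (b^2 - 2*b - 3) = b^5 - 7*b^4 - 15*b^3 + 43*b^2 + 98*b + 48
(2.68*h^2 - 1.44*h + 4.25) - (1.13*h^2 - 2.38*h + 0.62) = 1.55*h^2 + 0.94*h + 3.63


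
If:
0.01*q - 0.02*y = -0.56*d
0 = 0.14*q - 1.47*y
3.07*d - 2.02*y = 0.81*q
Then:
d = 0.00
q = 0.00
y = 0.00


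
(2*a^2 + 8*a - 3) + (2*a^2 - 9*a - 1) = 4*a^2 - a - 4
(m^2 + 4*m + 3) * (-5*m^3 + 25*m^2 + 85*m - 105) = -5*m^5 + 5*m^4 + 170*m^3 + 310*m^2 - 165*m - 315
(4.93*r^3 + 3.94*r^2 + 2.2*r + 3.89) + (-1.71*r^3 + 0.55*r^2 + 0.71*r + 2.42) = 3.22*r^3 + 4.49*r^2 + 2.91*r + 6.31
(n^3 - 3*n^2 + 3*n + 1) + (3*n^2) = n^3 + 3*n + 1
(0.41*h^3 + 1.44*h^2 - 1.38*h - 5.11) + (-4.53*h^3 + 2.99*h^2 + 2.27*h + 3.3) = -4.12*h^3 + 4.43*h^2 + 0.89*h - 1.81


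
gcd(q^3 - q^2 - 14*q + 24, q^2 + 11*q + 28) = q + 4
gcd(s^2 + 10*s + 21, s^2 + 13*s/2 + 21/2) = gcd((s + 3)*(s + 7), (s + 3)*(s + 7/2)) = s + 3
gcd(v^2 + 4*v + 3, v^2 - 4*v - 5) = v + 1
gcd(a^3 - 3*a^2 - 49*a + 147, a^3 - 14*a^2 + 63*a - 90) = a - 3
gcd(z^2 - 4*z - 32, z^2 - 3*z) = 1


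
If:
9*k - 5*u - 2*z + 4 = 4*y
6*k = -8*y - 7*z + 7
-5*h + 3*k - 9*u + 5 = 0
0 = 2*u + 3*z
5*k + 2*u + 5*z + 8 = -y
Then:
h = 1151/110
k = -141/44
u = -835/132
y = -163/396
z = 835/198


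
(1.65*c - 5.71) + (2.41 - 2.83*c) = -1.18*c - 3.3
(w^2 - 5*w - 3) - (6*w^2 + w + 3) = -5*w^2 - 6*w - 6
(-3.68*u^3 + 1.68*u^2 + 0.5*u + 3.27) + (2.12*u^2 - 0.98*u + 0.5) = -3.68*u^3 + 3.8*u^2 - 0.48*u + 3.77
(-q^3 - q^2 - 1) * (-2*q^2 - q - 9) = 2*q^5 + 3*q^4 + 10*q^3 + 11*q^2 + q + 9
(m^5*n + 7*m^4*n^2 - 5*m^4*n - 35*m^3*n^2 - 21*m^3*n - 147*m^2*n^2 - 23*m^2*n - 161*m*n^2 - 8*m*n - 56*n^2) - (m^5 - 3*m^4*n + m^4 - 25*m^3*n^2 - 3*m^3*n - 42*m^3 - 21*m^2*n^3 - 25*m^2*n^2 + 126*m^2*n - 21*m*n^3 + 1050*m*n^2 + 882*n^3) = m^5*n - m^5 + 7*m^4*n^2 - 2*m^4*n - m^4 - 10*m^3*n^2 - 18*m^3*n + 42*m^3 + 21*m^2*n^3 - 122*m^2*n^2 - 149*m^2*n + 21*m*n^3 - 1211*m*n^2 - 8*m*n - 882*n^3 - 56*n^2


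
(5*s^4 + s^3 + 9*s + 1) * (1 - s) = -5*s^5 + 4*s^4 + s^3 - 9*s^2 + 8*s + 1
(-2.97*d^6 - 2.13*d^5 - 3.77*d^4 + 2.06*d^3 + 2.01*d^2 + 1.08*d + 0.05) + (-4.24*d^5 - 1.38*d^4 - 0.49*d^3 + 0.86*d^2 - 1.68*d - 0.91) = -2.97*d^6 - 6.37*d^5 - 5.15*d^4 + 1.57*d^3 + 2.87*d^2 - 0.6*d - 0.86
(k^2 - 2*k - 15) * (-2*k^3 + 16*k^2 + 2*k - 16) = -2*k^5 + 20*k^4 - 260*k^2 + 2*k + 240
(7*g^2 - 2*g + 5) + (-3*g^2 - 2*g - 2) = 4*g^2 - 4*g + 3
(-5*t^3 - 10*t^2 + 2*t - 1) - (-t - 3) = -5*t^3 - 10*t^2 + 3*t + 2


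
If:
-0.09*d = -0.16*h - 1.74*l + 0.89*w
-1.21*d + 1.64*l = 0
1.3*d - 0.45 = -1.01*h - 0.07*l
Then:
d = 0.908480032735443*w - 0.0727673404794214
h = 0.542926445086171 - 1.21578585399943*w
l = 0.670280999762126*w - 0.0536880987683536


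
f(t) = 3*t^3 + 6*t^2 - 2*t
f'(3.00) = 115.00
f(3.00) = 129.00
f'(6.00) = 394.00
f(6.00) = 852.00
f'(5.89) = 380.91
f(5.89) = 809.38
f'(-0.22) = -4.20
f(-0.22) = 0.70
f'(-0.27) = -4.58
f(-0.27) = 0.92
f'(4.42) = 226.87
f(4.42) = 367.43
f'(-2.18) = 14.61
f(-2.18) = 1.79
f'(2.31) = 73.74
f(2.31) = 64.38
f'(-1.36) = -1.67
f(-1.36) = 6.27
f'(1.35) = 30.60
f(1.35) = 15.62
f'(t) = 9*t^2 + 12*t - 2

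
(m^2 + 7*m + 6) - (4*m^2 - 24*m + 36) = -3*m^2 + 31*m - 30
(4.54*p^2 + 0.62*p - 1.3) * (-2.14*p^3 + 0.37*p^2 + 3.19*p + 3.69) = -9.7156*p^5 + 0.353*p^4 + 17.494*p^3 + 18.2494*p^2 - 1.8592*p - 4.797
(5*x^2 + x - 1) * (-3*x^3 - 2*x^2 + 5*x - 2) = -15*x^5 - 13*x^4 + 26*x^3 - 3*x^2 - 7*x + 2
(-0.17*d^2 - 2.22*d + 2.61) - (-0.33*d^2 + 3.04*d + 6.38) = 0.16*d^2 - 5.26*d - 3.77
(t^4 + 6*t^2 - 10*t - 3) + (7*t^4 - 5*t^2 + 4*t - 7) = 8*t^4 + t^2 - 6*t - 10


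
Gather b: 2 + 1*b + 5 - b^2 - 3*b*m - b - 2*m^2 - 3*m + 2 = -b^2 - 3*b*m - 2*m^2 - 3*m + 9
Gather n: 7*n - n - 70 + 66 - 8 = 6*n - 12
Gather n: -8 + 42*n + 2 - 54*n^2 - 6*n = -54*n^2 + 36*n - 6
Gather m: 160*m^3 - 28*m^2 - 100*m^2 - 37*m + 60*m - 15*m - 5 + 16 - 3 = 160*m^3 - 128*m^2 + 8*m + 8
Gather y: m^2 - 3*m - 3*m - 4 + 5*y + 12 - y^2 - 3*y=m^2 - 6*m - y^2 + 2*y + 8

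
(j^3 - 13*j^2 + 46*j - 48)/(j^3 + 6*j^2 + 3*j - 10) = (j^3 - 13*j^2 + 46*j - 48)/(j^3 + 6*j^2 + 3*j - 10)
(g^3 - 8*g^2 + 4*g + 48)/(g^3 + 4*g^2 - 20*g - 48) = (g - 6)/(g + 6)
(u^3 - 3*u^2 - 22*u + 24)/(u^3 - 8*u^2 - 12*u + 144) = (u - 1)/(u - 6)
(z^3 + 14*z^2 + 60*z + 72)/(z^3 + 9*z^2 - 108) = (z + 2)/(z - 3)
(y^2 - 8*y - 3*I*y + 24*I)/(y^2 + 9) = (y - 8)/(y + 3*I)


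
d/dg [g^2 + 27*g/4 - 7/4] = 2*g + 27/4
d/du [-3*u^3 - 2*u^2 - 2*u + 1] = -9*u^2 - 4*u - 2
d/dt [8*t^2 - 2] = 16*t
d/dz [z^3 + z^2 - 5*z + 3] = 3*z^2 + 2*z - 5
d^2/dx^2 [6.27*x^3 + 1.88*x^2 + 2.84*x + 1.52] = 37.62*x + 3.76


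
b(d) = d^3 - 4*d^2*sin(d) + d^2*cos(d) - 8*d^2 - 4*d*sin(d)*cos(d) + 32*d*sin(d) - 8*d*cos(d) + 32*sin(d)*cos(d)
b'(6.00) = 70.87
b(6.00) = -99.08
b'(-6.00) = -92.76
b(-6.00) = -502.21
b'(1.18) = 2.94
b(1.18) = 26.81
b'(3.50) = -71.98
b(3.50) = -56.56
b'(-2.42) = 127.70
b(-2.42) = 7.35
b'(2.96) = -53.97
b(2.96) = -22.29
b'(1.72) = -19.09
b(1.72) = 22.06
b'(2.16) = -30.92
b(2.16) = 10.92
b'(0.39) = 30.86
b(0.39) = 11.31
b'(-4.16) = 225.65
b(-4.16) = -430.95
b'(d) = -d^2*sin(d) - 4*d^2*cos(d) + 3*d^2 + 4*d*sin(d)^2 - 4*d*cos(d)^2 + 34*d*cos(d) - 16*d - 32*sin(d)^2 - 4*sin(d)*cos(d) + 32*sin(d) + 32*cos(d)^2 - 8*cos(d)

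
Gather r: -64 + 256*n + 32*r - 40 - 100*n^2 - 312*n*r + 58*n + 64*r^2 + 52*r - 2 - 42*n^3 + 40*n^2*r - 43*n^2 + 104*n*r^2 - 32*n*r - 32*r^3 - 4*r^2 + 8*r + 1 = -42*n^3 - 143*n^2 + 314*n - 32*r^3 + r^2*(104*n + 60) + r*(40*n^2 - 344*n + 92) - 105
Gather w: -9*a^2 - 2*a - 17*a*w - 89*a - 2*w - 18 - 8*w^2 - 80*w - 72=-9*a^2 - 91*a - 8*w^2 + w*(-17*a - 82) - 90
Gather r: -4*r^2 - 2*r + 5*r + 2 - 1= -4*r^2 + 3*r + 1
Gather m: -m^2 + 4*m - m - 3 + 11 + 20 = -m^2 + 3*m + 28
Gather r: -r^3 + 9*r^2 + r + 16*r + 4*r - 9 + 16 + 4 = -r^3 + 9*r^2 + 21*r + 11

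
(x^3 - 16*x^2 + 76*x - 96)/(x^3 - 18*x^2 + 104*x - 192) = (x - 2)/(x - 4)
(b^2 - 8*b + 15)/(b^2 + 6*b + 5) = (b^2 - 8*b + 15)/(b^2 + 6*b + 5)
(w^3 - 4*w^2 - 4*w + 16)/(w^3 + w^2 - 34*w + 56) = (w + 2)/(w + 7)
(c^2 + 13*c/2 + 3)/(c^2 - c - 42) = (c + 1/2)/(c - 7)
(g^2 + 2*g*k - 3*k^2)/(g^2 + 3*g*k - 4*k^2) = (g + 3*k)/(g + 4*k)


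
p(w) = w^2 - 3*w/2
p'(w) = 2*w - 3/2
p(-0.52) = 1.05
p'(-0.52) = -2.54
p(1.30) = -0.26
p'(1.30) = 1.10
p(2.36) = 2.03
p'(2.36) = 3.22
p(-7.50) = 67.50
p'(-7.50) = -16.50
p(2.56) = 2.71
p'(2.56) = 3.62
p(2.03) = 1.08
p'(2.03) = 2.56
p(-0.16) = 0.27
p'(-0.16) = -1.82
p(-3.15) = 14.65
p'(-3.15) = -7.80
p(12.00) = 126.00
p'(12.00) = 22.50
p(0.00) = 0.00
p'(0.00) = -1.50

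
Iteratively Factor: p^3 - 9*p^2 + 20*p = (p - 5)*(p^2 - 4*p) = (p - 5)*(p - 4)*(p)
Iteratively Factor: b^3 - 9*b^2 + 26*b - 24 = (b - 2)*(b^2 - 7*b + 12) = (b - 4)*(b - 2)*(b - 3)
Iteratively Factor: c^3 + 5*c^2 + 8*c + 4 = (c + 2)*(c^2 + 3*c + 2) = (c + 2)^2*(c + 1)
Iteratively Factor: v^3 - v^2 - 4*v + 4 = (v + 2)*(v^2 - 3*v + 2) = (v - 1)*(v + 2)*(v - 2)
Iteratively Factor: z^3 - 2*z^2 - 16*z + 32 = (z - 4)*(z^2 + 2*z - 8) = (z - 4)*(z - 2)*(z + 4)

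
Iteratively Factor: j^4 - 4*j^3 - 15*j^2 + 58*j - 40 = (j - 1)*(j^3 - 3*j^2 - 18*j + 40) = (j - 5)*(j - 1)*(j^2 + 2*j - 8) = (j - 5)*(j - 2)*(j - 1)*(j + 4)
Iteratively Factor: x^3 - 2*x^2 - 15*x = (x)*(x^2 - 2*x - 15) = x*(x + 3)*(x - 5)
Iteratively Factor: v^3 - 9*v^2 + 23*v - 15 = (v - 5)*(v^2 - 4*v + 3) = (v - 5)*(v - 3)*(v - 1)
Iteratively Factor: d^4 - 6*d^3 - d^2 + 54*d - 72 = (d + 3)*(d^3 - 9*d^2 + 26*d - 24) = (d - 3)*(d + 3)*(d^2 - 6*d + 8) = (d - 3)*(d - 2)*(d + 3)*(d - 4)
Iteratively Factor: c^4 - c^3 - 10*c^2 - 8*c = (c - 4)*(c^3 + 3*c^2 + 2*c) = (c - 4)*(c + 1)*(c^2 + 2*c) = c*(c - 4)*(c + 1)*(c + 2)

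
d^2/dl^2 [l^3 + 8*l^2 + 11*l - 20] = 6*l + 16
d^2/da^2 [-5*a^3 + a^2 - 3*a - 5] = 2 - 30*a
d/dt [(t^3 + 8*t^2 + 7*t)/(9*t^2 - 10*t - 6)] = (9*t^4 - 20*t^3 - 161*t^2 - 96*t - 42)/(81*t^4 - 180*t^3 - 8*t^2 + 120*t + 36)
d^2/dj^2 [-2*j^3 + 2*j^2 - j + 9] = 4 - 12*j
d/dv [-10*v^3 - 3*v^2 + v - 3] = -30*v^2 - 6*v + 1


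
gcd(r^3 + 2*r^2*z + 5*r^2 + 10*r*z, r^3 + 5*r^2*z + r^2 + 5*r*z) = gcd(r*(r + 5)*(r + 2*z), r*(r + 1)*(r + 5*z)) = r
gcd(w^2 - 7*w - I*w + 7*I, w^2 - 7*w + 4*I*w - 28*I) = w - 7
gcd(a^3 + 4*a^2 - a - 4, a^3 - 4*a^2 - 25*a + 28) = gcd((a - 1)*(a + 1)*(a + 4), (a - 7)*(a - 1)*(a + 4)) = a^2 + 3*a - 4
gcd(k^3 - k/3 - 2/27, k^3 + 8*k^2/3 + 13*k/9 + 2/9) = k^2 + 2*k/3 + 1/9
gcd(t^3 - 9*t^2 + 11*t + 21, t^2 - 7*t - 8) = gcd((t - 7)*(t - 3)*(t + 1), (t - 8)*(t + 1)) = t + 1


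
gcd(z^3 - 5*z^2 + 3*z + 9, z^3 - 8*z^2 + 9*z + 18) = z^2 - 2*z - 3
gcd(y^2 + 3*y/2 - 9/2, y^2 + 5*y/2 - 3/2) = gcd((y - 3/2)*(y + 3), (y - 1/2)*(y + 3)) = y + 3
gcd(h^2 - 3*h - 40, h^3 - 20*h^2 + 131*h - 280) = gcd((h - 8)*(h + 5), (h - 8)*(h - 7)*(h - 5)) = h - 8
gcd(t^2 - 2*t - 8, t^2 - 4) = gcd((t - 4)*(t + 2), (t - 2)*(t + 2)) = t + 2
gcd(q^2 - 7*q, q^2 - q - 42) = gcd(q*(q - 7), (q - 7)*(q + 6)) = q - 7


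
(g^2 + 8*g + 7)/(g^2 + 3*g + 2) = (g + 7)/(g + 2)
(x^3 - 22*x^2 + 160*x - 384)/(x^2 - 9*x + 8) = (x^2 - 14*x + 48)/(x - 1)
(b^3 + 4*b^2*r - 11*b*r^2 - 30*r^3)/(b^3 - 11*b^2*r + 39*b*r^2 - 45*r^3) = (b^2 + 7*b*r + 10*r^2)/(b^2 - 8*b*r + 15*r^2)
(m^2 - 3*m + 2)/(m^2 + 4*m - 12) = (m - 1)/(m + 6)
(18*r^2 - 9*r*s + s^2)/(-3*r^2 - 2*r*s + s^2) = (-6*r + s)/(r + s)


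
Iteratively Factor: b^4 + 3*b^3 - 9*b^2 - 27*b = (b - 3)*(b^3 + 6*b^2 + 9*b) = (b - 3)*(b + 3)*(b^2 + 3*b) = b*(b - 3)*(b + 3)*(b + 3)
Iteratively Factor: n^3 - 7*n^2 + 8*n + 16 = (n + 1)*(n^2 - 8*n + 16) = (n - 4)*(n + 1)*(n - 4)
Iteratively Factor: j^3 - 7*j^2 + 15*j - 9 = (j - 1)*(j^2 - 6*j + 9) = (j - 3)*(j - 1)*(j - 3)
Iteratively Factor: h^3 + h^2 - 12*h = (h - 3)*(h^2 + 4*h) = h*(h - 3)*(h + 4)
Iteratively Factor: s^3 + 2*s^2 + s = (s + 1)*(s^2 + s) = (s + 1)^2*(s)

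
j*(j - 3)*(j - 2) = j^3 - 5*j^2 + 6*j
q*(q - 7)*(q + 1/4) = q^3 - 27*q^2/4 - 7*q/4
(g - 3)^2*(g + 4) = g^3 - 2*g^2 - 15*g + 36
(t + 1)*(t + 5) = t^2 + 6*t + 5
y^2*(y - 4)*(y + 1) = y^4 - 3*y^3 - 4*y^2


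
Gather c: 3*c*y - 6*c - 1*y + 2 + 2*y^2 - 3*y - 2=c*(3*y - 6) + 2*y^2 - 4*y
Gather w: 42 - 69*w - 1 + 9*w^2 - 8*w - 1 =9*w^2 - 77*w + 40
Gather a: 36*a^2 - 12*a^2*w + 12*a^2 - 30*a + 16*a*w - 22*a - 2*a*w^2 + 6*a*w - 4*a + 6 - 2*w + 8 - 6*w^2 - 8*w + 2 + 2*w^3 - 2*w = a^2*(48 - 12*w) + a*(-2*w^2 + 22*w - 56) + 2*w^3 - 6*w^2 - 12*w + 16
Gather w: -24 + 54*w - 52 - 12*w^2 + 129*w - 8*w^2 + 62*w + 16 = -20*w^2 + 245*w - 60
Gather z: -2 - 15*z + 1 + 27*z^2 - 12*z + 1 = 27*z^2 - 27*z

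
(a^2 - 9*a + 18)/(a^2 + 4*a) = (a^2 - 9*a + 18)/(a*(a + 4))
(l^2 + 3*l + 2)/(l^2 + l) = (l + 2)/l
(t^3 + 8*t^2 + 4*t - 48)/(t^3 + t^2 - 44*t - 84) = (t^2 + 2*t - 8)/(t^2 - 5*t - 14)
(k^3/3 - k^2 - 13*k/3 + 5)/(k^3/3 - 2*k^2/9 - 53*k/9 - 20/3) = 3*(k - 1)/(3*k + 4)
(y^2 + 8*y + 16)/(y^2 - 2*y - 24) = (y + 4)/(y - 6)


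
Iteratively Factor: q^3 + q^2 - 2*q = (q + 2)*(q^2 - q) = q*(q + 2)*(q - 1)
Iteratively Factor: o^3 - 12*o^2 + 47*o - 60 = (o - 4)*(o^2 - 8*o + 15) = (o - 5)*(o - 4)*(o - 3)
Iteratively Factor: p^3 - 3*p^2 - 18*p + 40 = (p + 4)*(p^2 - 7*p + 10) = (p - 5)*(p + 4)*(p - 2)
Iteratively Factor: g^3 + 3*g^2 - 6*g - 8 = (g + 1)*(g^2 + 2*g - 8) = (g + 1)*(g + 4)*(g - 2)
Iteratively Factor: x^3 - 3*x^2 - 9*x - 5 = (x + 1)*(x^2 - 4*x - 5) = (x + 1)^2*(x - 5)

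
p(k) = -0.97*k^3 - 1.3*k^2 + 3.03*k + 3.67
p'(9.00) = -256.08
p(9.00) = -781.49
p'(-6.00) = -86.13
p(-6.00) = 148.21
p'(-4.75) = -50.28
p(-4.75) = 63.90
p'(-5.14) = -60.49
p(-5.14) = 85.47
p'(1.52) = -7.65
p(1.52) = 1.87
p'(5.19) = -88.85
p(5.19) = -151.23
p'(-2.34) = -6.82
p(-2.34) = 1.89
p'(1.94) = -12.97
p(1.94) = -2.43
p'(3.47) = -41.03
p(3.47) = -42.00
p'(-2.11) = -4.44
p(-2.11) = 0.60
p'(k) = -2.91*k^2 - 2.6*k + 3.03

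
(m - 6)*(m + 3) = m^2 - 3*m - 18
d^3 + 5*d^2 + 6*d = d*(d + 2)*(d + 3)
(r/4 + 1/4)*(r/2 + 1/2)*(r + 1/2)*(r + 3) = r^4/8 + 11*r^3/16 + 19*r^2/16 + 13*r/16 + 3/16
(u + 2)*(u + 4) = u^2 + 6*u + 8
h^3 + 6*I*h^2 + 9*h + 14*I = (h - 2*I)*(h + I)*(h + 7*I)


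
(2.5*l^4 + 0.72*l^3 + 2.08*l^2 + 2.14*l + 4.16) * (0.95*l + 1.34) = 2.375*l^5 + 4.034*l^4 + 2.9408*l^3 + 4.8202*l^2 + 6.8196*l + 5.5744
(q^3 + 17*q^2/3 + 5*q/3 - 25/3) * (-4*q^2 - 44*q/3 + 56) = -4*q^5 - 112*q^4/3 - 304*q^3/9 + 2936*q^2/9 + 1940*q/9 - 1400/3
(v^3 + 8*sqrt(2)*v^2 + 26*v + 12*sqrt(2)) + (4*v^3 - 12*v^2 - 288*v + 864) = 5*v^3 - 12*v^2 + 8*sqrt(2)*v^2 - 262*v + 12*sqrt(2) + 864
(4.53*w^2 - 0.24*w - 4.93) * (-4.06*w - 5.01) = -18.3918*w^3 - 21.7209*w^2 + 21.2182*w + 24.6993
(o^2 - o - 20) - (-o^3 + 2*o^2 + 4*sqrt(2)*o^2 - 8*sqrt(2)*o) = o^3 - 4*sqrt(2)*o^2 - o^2 - o + 8*sqrt(2)*o - 20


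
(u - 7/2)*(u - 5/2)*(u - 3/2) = u^3 - 15*u^2/2 + 71*u/4 - 105/8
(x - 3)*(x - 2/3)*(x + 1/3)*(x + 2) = x^4 - 4*x^3/3 - 53*x^2/9 + 20*x/9 + 4/3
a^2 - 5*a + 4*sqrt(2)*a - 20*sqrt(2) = (a - 5)*(a + 4*sqrt(2))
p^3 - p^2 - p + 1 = (p - 1)^2*(p + 1)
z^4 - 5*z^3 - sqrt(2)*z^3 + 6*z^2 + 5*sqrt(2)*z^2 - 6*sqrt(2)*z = z*(z - 3)*(z - 2)*(z - sqrt(2))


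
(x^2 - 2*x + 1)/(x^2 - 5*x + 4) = (x - 1)/(x - 4)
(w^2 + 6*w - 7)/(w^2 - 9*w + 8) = (w + 7)/(w - 8)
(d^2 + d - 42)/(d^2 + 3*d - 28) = (d - 6)/(d - 4)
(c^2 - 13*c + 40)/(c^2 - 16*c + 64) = (c - 5)/(c - 8)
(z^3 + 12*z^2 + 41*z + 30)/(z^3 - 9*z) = (z^3 + 12*z^2 + 41*z + 30)/(z*(z^2 - 9))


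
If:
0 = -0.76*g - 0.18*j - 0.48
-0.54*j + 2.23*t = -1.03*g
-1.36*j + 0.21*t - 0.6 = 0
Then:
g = -0.53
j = -0.42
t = 0.14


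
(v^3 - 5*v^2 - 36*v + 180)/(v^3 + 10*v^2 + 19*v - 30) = (v^2 - 11*v + 30)/(v^2 + 4*v - 5)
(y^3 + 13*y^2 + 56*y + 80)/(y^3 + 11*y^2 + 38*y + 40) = (y + 4)/(y + 2)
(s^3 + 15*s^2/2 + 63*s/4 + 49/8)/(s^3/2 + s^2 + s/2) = (8*s^3 + 60*s^2 + 126*s + 49)/(4*s*(s^2 + 2*s + 1))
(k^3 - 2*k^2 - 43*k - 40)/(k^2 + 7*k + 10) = (k^2 - 7*k - 8)/(k + 2)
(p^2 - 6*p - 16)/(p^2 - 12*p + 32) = (p + 2)/(p - 4)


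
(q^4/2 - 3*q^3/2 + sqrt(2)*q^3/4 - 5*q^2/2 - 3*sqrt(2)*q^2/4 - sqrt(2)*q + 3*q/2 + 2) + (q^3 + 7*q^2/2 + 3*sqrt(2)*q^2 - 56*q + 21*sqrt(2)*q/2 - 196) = q^4/2 - q^3/2 + sqrt(2)*q^3/4 + q^2 + 9*sqrt(2)*q^2/4 - 109*q/2 + 19*sqrt(2)*q/2 - 194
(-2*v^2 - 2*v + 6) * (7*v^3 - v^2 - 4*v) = -14*v^5 - 12*v^4 + 52*v^3 + 2*v^2 - 24*v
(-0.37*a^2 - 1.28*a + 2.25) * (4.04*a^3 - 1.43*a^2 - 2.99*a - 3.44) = -1.4948*a^5 - 4.6421*a^4 + 12.0267*a^3 + 1.8825*a^2 - 2.3243*a - 7.74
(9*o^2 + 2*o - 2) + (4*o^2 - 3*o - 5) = 13*o^2 - o - 7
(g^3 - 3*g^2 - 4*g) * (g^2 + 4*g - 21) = g^5 + g^4 - 37*g^3 + 47*g^2 + 84*g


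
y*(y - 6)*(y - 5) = y^3 - 11*y^2 + 30*y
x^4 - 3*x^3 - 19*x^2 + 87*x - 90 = (x - 3)^2*(x - 2)*(x + 5)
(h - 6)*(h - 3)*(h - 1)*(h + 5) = h^4 - 5*h^3 - 23*h^2 + 117*h - 90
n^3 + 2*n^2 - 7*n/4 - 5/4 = (n - 1)*(n + 1/2)*(n + 5/2)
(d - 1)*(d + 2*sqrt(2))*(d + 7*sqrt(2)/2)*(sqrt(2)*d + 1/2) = sqrt(2)*d^4 - sqrt(2)*d^3 + 23*d^3/2 - 23*d^2/2 + 67*sqrt(2)*d^2/4 - 67*sqrt(2)*d/4 + 7*d - 7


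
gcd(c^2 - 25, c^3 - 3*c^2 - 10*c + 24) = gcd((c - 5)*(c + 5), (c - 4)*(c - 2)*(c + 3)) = 1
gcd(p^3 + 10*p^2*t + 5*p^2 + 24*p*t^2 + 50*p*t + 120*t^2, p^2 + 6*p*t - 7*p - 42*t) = p + 6*t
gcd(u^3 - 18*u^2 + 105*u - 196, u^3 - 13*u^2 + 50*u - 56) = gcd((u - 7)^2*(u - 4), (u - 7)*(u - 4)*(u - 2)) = u^2 - 11*u + 28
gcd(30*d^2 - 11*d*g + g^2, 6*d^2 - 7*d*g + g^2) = 6*d - g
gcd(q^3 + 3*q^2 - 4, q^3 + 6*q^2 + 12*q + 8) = q^2 + 4*q + 4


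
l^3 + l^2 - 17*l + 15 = (l - 3)*(l - 1)*(l + 5)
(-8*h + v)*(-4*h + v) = 32*h^2 - 12*h*v + v^2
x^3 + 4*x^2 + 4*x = x*(x + 2)^2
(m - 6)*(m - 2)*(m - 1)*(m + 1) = m^4 - 8*m^3 + 11*m^2 + 8*m - 12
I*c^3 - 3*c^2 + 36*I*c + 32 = (c - 4*I)*(c + 8*I)*(I*c + 1)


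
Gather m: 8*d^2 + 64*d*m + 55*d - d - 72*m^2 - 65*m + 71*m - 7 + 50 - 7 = 8*d^2 + 54*d - 72*m^2 + m*(64*d + 6) + 36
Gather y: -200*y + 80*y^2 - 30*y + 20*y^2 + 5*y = 100*y^2 - 225*y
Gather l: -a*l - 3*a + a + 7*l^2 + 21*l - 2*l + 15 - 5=-2*a + 7*l^2 + l*(19 - a) + 10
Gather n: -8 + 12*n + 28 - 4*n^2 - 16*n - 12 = -4*n^2 - 4*n + 8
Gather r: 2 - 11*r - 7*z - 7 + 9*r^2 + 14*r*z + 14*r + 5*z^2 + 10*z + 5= 9*r^2 + r*(14*z + 3) + 5*z^2 + 3*z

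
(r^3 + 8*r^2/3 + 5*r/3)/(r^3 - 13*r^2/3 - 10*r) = (r + 1)/(r - 6)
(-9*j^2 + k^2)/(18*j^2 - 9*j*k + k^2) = (-3*j - k)/(6*j - k)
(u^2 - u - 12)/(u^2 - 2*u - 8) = (u + 3)/(u + 2)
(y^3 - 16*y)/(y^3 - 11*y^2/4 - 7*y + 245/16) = 16*y*(y^2 - 16)/(16*y^3 - 44*y^2 - 112*y + 245)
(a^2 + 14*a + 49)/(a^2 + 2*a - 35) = (a + 7)/(a - 5)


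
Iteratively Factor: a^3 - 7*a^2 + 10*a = (a - 2)*(a^2 - 5*a) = (a - 5)*(a - 2)*(a)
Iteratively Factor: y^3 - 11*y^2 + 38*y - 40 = (y - 4)*(y^2 - 7*y + 10) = (y - 5)*(y - 4)*(y - 2)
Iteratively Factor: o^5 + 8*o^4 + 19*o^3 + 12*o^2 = (o + 1)*(o^4 + 7*o^3 + 12*o^2) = (o + 1)*(o + 3)*(o^3 + 4*o^2) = o*(o + 1)*(o + 3)*(o^2 + 4*o) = o^2*(o + 1)*(o + 3)*(o + 4)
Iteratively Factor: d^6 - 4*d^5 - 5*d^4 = (d)*(d^5 - 4*d^4 - 5*d^3) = d^2*(d^4 - 4*d^3 - 5*d^2) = d^3*(d^3 - 4*d^2 - 5*d) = d^4*(d^2 - 4*d - 5) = d^4*(d - 5)*(d + 1)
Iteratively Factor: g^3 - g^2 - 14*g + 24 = (g - 2)*(g^2 + g - 12) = (g - 3)*(g - 2)*(g + 4)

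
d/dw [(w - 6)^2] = 2*w - 12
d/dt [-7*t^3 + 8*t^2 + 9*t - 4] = -21*t^2 + 16*t + 9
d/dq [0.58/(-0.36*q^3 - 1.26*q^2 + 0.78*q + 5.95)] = (0.6264*q^2 + 1.4616*q - 0.4524)/(0.36*q^3 + 1.26*q^2 - 0.78*q - 5.95)^2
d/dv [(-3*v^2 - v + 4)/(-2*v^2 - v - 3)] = (v^2 + 34*v + 7)/(4*v^4 + 4*v^3 + 13*v^2 + 6*v + 9)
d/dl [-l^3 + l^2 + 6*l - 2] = -3*l^2 + 2*l + 6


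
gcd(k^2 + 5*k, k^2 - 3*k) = k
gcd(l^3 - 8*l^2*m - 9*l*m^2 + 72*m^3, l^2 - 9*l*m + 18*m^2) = l - 3*m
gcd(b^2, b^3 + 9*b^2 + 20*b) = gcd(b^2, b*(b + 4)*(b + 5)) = b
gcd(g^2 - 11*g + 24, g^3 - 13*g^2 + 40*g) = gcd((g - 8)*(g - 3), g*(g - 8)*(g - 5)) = g - 8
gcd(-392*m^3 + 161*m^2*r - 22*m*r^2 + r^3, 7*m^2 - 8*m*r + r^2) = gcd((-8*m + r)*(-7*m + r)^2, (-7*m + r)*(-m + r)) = -7*m + r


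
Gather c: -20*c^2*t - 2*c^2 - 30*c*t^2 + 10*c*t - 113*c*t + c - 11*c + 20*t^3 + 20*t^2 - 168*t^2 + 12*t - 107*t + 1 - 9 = c^2*(-20*t - 2) + c*(-30*t^2 - 103*t - 10) + 20*t^3 - 148*t^2 - 95*t - 8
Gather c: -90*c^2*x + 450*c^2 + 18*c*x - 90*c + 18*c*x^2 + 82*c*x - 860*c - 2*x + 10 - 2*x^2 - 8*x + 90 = c^2*(450 - 90*x) + c*(18*x^2 + 100*x - 950) - 2*x^2 - 10*x + 100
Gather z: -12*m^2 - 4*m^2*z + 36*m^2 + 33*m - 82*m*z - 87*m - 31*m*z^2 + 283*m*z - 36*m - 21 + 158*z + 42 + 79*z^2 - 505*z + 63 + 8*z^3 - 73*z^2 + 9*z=24*m^2 - 90*m + 8*z^3 + z^2*(6 - 31*m) + z*(-4*m^2 + 201*m - 338) + 84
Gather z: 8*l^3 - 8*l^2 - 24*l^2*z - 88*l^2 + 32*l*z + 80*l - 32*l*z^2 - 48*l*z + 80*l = 8*l^3 - 96*l^2 - 32*l*z^2 + 160*l + z*(-24*l^2 - 16*l)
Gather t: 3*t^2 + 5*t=3*t^2 + 5*t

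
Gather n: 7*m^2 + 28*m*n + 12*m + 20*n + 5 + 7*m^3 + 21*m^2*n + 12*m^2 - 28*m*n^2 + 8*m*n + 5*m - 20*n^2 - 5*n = 7*m^3 + 19*m^2 + 17*m + n^2*(-28*m - 20) + n*(21*m^2 + 36*m + 15) + 5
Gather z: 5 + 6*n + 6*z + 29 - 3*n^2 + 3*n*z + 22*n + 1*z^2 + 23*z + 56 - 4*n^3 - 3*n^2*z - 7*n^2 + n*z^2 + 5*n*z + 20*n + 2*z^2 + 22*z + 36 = -4*n^3 - 10*n^2 + 48*n + z^2*(n + 3) + z*(-3*n^2 + 8*n + 51) + 126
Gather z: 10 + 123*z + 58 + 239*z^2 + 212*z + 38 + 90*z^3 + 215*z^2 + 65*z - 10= 90*z^3 + 454*z^2 + 400*z + 96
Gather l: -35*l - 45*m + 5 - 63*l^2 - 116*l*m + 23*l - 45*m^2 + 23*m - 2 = -63*l^2 + l*(-116*m - 12) - 45*m^2 - 22*m + 3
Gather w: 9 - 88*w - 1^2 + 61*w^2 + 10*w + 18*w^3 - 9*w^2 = 18*w^3 + 52*w^2 - 78*w + 8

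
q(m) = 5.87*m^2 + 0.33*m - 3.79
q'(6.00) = 70.77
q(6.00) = 209.51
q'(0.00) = 0.33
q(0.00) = -3.79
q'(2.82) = 33.44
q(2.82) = 43.82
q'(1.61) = 19.23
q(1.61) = 11.96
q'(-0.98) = -11.18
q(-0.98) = 1.52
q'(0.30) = 3.85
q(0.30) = -3.16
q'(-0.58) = -6.48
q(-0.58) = -2.01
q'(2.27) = 26.98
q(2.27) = 27.21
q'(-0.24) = -2.49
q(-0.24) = -3.53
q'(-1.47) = -16.93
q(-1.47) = 8.41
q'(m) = 11.74*m + 0.33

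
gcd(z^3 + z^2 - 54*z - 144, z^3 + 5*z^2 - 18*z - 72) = z^2 + 9*z + 18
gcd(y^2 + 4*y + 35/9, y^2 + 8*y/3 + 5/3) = y + 5/3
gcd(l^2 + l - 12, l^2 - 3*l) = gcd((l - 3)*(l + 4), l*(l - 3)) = l - 3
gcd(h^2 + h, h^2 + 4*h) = h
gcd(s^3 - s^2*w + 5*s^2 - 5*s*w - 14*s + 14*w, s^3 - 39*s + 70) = s^2 + 5*s - 14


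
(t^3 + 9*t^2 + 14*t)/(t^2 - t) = (t^2 + 9*t + 14)/(t - 1)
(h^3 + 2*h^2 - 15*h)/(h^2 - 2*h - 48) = h*(-h^2 - 2*h + 15)/(-h^2 + 2*h + 48)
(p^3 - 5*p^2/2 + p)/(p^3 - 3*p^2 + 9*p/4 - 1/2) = 2*p/(2*p - 1)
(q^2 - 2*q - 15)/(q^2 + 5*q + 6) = (q - 5)/(q + 2)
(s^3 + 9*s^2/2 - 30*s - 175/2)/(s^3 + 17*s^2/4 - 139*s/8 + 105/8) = 4*(2*s^2 - 5*s - 25)/(8*s^2 - 22*s + 15)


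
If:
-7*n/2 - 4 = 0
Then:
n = -8/7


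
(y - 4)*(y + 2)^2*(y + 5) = y^4 + 5*y^3 - 12*y^2 - 76*y - 80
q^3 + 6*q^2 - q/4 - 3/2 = (q - 1/2)*(q + 1/2)*(q + 6)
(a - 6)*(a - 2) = a^2 - 8*a + 12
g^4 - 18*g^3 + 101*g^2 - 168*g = g*(g - 8)*(g - 7)*(g - 3)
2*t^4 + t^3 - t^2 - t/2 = t*(t - sqrt(2)/2)*(sqrt(2)*t + 1)*(sqrt(2)*t + sqrt(2)/2)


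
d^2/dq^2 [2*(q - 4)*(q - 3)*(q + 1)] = 12*q - 24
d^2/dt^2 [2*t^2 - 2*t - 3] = 4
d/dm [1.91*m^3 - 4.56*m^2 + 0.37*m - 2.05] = 5.73*m^2 - 9.12*m + 0.37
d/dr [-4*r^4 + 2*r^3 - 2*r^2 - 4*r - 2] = -16*r^3 + 6*r^2 - 4*r - 4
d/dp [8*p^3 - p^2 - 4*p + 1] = 24*p^2 - 2*p - 4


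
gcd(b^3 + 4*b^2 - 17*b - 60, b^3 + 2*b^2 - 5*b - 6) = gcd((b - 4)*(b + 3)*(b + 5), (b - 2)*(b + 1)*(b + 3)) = b + 3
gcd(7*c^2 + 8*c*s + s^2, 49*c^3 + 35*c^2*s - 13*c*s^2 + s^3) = c + s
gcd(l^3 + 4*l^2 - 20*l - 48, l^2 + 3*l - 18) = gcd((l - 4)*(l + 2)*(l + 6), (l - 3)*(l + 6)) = l + 6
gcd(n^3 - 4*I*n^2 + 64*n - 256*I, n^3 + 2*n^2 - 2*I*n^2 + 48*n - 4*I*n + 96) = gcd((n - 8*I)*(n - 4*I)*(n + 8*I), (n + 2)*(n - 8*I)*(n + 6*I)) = n - 8*I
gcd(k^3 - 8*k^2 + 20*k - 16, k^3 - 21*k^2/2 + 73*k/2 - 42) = k - 4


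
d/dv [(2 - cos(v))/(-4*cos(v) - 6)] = -7*sin(v)/(2*(2*cos(v) + 3)^2)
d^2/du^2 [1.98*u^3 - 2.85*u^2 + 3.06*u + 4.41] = 11.88*u - 5.7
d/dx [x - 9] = 1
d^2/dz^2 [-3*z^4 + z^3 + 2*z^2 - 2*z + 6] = -36*z^2 + 6*z + 4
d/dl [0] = 0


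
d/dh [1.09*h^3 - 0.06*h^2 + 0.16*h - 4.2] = 3.27*h^2 - 0.12*h + 0.16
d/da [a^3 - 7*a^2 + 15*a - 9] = 3*a^2 - 14*a + 15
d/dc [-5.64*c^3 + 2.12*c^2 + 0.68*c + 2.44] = -16.92*c^2 + 4.24*c + 0.68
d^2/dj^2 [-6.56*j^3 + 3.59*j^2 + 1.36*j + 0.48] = 7.18 - 39.36*j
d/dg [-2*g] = -2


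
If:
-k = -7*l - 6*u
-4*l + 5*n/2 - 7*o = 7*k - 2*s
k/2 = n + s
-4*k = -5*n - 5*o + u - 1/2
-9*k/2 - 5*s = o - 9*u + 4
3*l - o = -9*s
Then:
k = 707/13098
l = -3356/6549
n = -2225/13098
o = 2047/8732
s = 1719/8732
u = 5299/8732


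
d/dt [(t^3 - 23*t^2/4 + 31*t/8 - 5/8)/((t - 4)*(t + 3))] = (8*t^4 - 16*t^3 - 273*t^2 + 1114*t - 377)/(8*(t^4 - 2*t^3 - 23*t^2 + 24*t + 144))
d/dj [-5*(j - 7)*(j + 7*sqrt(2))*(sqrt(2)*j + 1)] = -15*sqrt(2)*j^2 - 150*j + 70*sqrt(2)*j - 35*sqrt(2) + 525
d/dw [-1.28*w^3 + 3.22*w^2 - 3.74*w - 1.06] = -3.84*w^2 + 6.44*w - 3.74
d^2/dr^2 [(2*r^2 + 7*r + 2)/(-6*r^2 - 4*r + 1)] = 4*(-102*r^3 - 126*r^2 - 135*r - 37)/(216*r^6 + 432*r^5 + 180*r^4 - 80*r^3 - 30*r^2 + 12*r - 1)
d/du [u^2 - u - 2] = 2*u - 1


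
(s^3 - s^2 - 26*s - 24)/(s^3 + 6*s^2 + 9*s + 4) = (s - 6)/(s + 1)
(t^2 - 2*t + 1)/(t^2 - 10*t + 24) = (t^2 - 2*t + 1)/(t^2 - 10*t + 24)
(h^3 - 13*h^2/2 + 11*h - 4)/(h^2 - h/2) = h - 6 + 8/h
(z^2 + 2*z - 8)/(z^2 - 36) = (z^2 + 2*z - 8)/(z^2 - 36)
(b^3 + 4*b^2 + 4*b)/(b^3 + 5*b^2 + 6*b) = (b + 2)/(b + 3)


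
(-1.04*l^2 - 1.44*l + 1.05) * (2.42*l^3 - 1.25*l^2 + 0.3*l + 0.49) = -2.5168*l^5 - 2.1848*l^4 + 4.029*l^3 - 2.2541*l^2 - 0.3906*l + 0.5145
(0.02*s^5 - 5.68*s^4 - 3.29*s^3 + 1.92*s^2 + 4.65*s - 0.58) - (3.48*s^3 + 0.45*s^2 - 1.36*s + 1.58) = 0.02*s^5 - 5.68*s^4 - 6.77*s^3 + 1.47*s^2 + 6.01*s - 2.16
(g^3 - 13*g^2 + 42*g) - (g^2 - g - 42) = g^3 - 14*g^2 + 43*g + 42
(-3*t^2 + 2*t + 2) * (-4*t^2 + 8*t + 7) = 12*t^4 - 32*t^3 - 13*t^2 + 30*t + 14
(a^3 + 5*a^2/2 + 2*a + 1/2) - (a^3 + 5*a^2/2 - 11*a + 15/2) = 13*a - 7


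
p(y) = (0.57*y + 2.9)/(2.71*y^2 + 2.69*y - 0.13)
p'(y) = (-5.42*y - 2.69)*(0.57*y + 2.9)/(2.71*y^2 + 2.69*y - 0.13)^2 + 0.57/(2.71*y^2 + 2.69*y - 0.13) = (1.5447*y^2 + 1.5333*y - (0.57*y + 2.9)*(5.42*y + 2.69) - 0.0741)/(2.71*y^2 + 2.69*y - 0.13)^2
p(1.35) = 0.43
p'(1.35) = -0.45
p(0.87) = 0.80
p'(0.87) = -1.25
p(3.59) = 0.11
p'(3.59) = -0.04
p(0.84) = 0.84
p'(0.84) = -1.36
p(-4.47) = 0.01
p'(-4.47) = 0.02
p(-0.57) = -3.29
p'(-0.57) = 0.95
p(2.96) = 0.15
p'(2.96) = -0.07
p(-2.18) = 0.24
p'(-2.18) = 0.40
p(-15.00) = -0.01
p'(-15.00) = -0.00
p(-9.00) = -0.01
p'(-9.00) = 0.00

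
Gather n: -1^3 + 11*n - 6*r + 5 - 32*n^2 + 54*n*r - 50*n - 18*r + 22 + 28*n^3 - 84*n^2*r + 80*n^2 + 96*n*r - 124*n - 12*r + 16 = 28*n^3 + n^2*(48 - 84*r) + n*(150*r - 163) - 36*r + 42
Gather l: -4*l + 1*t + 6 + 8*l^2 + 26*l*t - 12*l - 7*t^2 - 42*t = 8*l^2 + l*(26*t - 16) - 7*t^2 - 41*t + 6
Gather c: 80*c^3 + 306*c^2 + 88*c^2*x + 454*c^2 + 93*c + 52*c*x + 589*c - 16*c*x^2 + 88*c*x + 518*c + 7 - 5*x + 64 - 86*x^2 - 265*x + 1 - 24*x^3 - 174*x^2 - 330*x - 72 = 80*c^3 + c^2*(88*x + 760) + c*(-16*x^2 + 140*x + 1200) - 24*x^3 - 260*x^2 - 600*x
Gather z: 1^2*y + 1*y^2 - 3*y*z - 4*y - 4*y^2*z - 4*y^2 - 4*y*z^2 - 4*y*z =-3*y^2 - 4*y*z^2 - 3*y + z*(-4*y^2 - 7*y)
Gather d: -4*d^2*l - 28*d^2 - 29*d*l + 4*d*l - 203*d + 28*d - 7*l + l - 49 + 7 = d^2*(-4*l - 28) + d*(-25*l - 175) - 6*l - 42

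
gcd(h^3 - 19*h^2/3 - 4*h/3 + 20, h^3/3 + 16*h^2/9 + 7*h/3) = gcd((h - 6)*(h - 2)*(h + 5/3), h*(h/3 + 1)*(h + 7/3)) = 1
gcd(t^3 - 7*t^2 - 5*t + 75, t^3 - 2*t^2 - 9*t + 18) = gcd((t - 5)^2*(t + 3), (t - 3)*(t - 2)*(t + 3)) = t + 3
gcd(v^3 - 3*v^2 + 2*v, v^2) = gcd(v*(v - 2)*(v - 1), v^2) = v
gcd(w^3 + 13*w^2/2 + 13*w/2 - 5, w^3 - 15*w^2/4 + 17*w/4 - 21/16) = w - 1/2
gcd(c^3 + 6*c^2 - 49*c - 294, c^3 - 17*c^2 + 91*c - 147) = c - 7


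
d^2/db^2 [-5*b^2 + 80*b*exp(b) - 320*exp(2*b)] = 80*b*exp(b) - 1280*exp(2*b) + 160*exp(b) - 10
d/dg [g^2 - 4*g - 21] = 2*g - 4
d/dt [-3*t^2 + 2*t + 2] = 2 - 6*t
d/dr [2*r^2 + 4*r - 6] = 4*r + 4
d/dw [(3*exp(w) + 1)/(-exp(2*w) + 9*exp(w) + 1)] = (3*exp(2*w) + 2*exp(w) - 6)*exp(w)/(exp(4*w) - 18*exp(3*w) + 79*exp(2*w) + 18*exp(w) + 1)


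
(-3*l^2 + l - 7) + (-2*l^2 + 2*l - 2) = -5*l^2 + 3*l - 9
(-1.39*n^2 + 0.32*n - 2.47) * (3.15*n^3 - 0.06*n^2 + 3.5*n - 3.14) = -4.3785*n^5 + 1.0914*n^4 - 12.6647*n^3 + 5.6328*n^2 - 9.6498*n + 7.7558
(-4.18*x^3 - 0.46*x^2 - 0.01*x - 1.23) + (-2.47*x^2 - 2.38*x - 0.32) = -4.18*x^3 - 2.93*x^2 - 2.39*x - 1.55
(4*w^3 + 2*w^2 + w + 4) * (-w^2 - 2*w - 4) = -4*w^5 - 10*w^4 - 21*w^3 - 14*w^2 - 12*w - 16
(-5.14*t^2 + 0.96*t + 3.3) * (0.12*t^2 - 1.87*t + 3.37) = -0.6168*t^4 + 9.727*t^3 - 18.721*t^2 - 2.9358*t + 11.121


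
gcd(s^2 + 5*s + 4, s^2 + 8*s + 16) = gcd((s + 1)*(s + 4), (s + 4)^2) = s + 4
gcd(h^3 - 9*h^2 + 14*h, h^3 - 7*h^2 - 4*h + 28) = h^2 - 9*h + 14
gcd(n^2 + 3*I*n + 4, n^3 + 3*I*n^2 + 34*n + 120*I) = n + 4*I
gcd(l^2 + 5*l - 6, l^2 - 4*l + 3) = l - 1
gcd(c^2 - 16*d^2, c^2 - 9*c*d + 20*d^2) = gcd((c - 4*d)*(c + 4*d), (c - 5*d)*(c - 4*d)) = c - 4*d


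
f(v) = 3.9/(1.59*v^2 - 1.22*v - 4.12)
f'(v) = 3.9*(1.22 - 3.18*v)/(1.59*v^2 - 1.22*v - 4.12)^2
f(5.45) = 0.11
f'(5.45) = -0.05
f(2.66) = 1.00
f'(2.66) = -1.87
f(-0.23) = -1.04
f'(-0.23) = 0.54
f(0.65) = -0.92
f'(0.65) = -0.18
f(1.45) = -1.53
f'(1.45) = -2.04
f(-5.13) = 0.09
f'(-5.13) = 0.04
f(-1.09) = -4.33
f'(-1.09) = 22.51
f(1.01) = -1.05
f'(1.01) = -0.56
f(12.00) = 0.02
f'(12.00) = -0.00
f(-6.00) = 0.06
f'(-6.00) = 0.02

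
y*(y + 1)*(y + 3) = y^3 + 4*y^2 + 3*y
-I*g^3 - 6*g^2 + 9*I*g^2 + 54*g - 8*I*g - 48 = (g - 8)*(g - 6*I)*(-I*g + I)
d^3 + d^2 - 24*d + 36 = (d - 3)*(d - 2)*(d + 6)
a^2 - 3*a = a*(a - 3)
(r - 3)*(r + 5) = r^2 + 2*r - 15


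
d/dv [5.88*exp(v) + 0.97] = 5.88*exp(v)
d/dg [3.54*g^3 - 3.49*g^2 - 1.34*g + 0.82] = 10.62*g^2 - 6.98*g - 1.34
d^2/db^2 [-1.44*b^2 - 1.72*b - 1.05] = -2.88000000000000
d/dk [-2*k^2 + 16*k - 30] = 16 - 4*k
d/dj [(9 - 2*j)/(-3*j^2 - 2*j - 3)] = 6*(-j^2 + 9*j + 4)/(9*j^4 + 12*j^3 + 22*j^2 + 12*j + 9)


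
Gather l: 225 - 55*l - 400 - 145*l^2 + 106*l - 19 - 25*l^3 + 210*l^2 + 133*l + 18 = -25*l^3 + 65*l^2 + 184*l - 176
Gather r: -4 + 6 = 2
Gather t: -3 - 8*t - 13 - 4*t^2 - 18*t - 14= -4*t^2 - 26*t - 30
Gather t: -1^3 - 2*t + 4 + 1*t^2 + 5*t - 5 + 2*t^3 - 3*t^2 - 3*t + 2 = 2*t^3 - 2*t^2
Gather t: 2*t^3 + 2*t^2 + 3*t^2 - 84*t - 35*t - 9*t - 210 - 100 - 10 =2*t^3 + 5*t^2 - 128*t - 320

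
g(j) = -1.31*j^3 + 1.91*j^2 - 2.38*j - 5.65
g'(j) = -3.93*j^2 + 3.82*j - 2.38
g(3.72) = -55.51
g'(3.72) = -42.55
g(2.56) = -21.20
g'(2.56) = -18.36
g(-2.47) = 31.62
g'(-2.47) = -35.79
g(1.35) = -8.61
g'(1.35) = -4.39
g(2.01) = -13.36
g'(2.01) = -10.58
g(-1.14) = 1.49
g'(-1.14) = -11.84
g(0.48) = -6.50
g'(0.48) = -1.45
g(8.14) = -605.02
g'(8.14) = -231.69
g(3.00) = -30.97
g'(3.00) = -26.29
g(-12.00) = 2561.63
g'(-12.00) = -614.14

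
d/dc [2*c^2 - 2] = 4*c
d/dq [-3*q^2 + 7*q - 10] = 7 - 6*q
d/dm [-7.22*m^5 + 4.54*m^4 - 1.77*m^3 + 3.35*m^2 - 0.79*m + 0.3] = -36.1*m^4 + 18.16*m^3 - 5.31*m^2 + 6.7*m - 0.79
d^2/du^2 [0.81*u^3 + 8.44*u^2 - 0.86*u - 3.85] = 4.86*u + 16.88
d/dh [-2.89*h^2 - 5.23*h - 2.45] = -5.78*h - 5.23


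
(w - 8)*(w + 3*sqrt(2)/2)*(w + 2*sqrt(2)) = w^3 - 8*w^2 + 7*sqrt(2)*w^2/2 - 28*sqrt(2)*w + 6*w - 48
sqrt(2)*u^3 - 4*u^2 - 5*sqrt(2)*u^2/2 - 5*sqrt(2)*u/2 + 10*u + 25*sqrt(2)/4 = (u - 5/2)*(u - 5*sqrt(2)/2)*(sqrt(2)*u + 1)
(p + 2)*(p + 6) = p^2 + 8*p + 12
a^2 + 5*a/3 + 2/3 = (a + 2/3)*(a + 1)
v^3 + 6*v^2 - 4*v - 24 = (v - 2)*(v + 2)*(v + 6)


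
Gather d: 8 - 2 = 6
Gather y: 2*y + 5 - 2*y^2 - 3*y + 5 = -2*y^2 - y + 10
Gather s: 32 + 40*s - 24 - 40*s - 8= 0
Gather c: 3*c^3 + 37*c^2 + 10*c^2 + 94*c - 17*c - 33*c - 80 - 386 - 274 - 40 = 3*c^3 + 47*c^2 + 44*c - 780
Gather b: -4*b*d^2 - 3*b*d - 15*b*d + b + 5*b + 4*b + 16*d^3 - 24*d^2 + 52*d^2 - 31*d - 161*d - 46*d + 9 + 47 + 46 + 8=b*(-4*d^2 - 18*d + 10) + 16*d^3 + 28*d^2 - 238*d + 110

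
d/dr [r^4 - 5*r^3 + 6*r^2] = r*(4*r^2 - 15*r + 12)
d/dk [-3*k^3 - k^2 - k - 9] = -9*k^2 - 2*k - 1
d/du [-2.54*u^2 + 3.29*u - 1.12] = 3.29 - 5.08*u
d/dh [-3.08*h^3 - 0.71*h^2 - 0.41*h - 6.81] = -9.24*h^2 - 1.42*h - 0.41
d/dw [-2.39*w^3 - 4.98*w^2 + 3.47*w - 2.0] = -7.17*w^2 - 9.96*w + 3.47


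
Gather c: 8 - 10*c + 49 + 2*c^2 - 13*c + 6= 2*c^2 - 23*c + 63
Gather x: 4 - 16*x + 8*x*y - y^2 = x*(8*y - 16) - y^2 + 4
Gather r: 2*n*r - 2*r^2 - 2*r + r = -2*r^2 + r*(2*n - 1)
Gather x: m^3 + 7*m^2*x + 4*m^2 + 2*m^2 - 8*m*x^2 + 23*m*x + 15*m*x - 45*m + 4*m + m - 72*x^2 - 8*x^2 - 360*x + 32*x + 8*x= m^3 + 6*m^2 - 40*m + x^2*(-8*m - 80) + x*(7*m^2 + 38*m - 320)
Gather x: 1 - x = 1 - x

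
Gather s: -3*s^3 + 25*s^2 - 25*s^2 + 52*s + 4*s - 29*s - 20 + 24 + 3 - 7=-3*s^3 + 27*s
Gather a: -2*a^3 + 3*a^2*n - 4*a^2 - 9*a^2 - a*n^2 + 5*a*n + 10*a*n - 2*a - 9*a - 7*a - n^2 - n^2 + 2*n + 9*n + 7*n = -2*a^3 + a^2*(3*n - 13) + a*(-n^2 + 15*n - 18) - 2*n^2 + 18*n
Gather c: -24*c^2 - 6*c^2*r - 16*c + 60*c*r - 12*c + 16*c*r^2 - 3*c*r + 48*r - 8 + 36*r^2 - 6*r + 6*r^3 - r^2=c^2*(-6*r - 24) + c*(16*r^2 + 57*r - 28) + 6*r^3 + 35*r^2 + 42*r - 8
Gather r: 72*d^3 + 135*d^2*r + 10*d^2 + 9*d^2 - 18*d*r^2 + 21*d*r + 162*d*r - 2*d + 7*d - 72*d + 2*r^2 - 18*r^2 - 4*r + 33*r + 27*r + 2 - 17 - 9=72*d^3 + 19*d^2 - 67*d + r^2*(-18*d - 16) + r*(135*d^2 + 183*d + 56) - 24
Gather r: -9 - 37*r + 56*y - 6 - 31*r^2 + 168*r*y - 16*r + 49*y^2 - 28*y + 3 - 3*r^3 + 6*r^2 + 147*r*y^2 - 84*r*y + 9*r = -3*r^3 - 25*r^2 + r*(147*y^2 + 84*y - 44) + 49*y^2 + 28*y - 12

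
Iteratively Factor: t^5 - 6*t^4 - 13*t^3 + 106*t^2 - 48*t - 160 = (t - 5)*(t^4 - t^3 - 18*t^2 + 16*t + 32) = (t - 5)*(t - 4)*(t^3 + 3*t^2 - 6*t - 8) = (t - 5)*(t - 4)*(t + 4)*(t^2 - t - 2) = (t - 5)*(t - 4)*(t + 1)*(t + 4)*(t - 2)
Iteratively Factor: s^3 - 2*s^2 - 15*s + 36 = (s - 3)*(s^2 + s - 12) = (s - 3)*(s + 4)*(s - 3)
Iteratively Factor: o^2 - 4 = (o + 2)*(o - 2)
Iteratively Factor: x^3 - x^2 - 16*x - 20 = (x - 5)*(x^2 + 4*x + 4) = (x - 5)*(x + 2)*(x + 2)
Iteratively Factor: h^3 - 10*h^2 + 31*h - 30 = (h - 5)*(h^2 - 5*h + 6) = (h - 5)*(h - 3)*(h - 2)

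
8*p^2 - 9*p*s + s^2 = (-8*p + s)*(-p + s)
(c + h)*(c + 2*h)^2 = c^3 + 5*c^2*h + 8*c*h^2 + 4*h^3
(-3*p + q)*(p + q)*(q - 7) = -3*p^2*q + 21*p^2 - 2*p*q^2 + 14*p*q + q^3 - 7*q^2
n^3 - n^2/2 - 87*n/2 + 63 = (n - 6)*(n - 3/2)*(n + 7)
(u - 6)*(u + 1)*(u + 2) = u^3 - 3*u^2 - 16*u - 12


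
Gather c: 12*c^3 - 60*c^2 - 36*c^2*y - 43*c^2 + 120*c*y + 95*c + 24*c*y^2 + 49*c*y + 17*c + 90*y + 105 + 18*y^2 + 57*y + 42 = 12*c^3 + c^2*(-36*y - 103) + c*(24*y^2 + 169*y + 112) + 18*y^2 + 147*y + 147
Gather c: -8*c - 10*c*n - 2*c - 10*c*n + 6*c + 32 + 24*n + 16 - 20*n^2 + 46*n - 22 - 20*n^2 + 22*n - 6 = c*(-20*n - 4) - 40*n^2 + 92*n + 20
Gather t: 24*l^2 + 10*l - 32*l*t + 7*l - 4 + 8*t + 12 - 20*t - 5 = 24*l^2 + 17*l + t*(-32*l - 12) + 3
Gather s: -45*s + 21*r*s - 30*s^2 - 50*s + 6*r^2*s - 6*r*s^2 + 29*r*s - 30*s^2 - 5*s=s^2*(-6*r - 60) + s*(6*r^2 + 50*r - 100)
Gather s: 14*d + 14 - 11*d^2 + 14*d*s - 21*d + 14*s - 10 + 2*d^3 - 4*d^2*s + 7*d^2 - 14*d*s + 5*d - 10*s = 2*d^3 - 4*d^2 - 2*d + s*(4 - 4*d^2) + 4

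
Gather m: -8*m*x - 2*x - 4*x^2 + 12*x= -8*m*x - 4*x^2 + 10*x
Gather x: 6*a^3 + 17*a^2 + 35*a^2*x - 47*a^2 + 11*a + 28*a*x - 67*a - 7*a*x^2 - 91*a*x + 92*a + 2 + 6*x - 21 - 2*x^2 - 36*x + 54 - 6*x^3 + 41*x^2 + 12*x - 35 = 6*a^3 - 30*a^2 + 36*a - 6*x^3 + x^2*(39 - 7*a) + x*(35*a^2 - 63*a - 18)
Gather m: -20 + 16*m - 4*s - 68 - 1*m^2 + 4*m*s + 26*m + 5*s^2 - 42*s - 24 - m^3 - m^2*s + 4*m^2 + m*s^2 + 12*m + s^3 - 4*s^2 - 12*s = -m^3 + m^2*(3 - s) + m*(s^2 + 4*s + 54) + s^3 + s^2 - 58*s - 112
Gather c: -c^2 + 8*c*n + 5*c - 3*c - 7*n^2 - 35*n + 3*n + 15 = -c^2 + c*(8*n + 2) - 7*n^2 - 32*n + 15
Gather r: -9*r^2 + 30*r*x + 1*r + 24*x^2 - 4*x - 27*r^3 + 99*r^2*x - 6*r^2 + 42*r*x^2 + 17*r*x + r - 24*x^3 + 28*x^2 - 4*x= -27*r^3 + r^2*(99*x - 15) + r*(42*x^2 + 47*x + 2) - 24*x^3 + 52*x^2 - 8*x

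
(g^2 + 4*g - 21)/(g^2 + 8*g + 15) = (g^2 + 4*g - 21)/(g^2 + 8*g + 15)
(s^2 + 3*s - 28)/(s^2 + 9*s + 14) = (s - 4)/(s + 2)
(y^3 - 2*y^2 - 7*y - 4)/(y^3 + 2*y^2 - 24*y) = (y^2 + 2*y + 1)/(y*(y + 6))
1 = 1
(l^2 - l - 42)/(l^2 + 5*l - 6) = (l - 7)/(l - 1)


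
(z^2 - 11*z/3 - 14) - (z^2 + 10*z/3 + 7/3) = -7*z - 49/3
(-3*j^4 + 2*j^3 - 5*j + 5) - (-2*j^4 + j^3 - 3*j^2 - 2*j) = -j^4 + j^3 + 3*j^2 - 3*j + 5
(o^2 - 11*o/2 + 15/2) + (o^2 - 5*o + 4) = 2*o^2 - 21*o/2 + 23/2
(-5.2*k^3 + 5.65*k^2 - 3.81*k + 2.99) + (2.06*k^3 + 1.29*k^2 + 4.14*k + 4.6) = -3.14*k^3 + 6.94*k^2 + 0.33*k + 7.59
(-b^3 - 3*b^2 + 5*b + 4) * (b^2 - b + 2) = -b^5 - 2*b^4 + 6*b^3 - 7*b^2 + 6*b + 8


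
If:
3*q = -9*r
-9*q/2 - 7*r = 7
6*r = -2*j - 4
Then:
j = -68/13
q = -42/13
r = 14/13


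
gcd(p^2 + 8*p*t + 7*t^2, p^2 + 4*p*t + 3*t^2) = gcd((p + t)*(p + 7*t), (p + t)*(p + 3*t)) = p + t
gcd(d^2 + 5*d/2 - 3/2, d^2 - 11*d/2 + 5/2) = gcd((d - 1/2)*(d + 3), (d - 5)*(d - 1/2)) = d - 1/2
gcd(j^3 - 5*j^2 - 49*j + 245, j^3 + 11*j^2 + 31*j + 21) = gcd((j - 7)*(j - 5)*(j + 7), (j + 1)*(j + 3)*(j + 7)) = j + 7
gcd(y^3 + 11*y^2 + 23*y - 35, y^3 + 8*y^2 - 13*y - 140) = y^2 + 12*y + 35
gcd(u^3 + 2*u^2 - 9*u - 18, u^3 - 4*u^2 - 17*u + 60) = u - 3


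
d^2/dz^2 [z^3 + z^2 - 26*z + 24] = 6*z + 2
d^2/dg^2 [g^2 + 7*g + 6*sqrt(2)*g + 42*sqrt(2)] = 2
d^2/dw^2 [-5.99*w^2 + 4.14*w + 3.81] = -11.9800000000000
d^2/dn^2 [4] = 0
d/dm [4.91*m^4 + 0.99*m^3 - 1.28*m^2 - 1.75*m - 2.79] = 19.64*m^3 + 2.97*m^2 - 2.56*m - 1.75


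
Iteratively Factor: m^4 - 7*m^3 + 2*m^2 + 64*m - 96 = (m - 2)*(m^3 - 5*m^2 - 8*m + 48) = (m - 4)*(m - 2)*(m^2 - m - 12) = (m - 4)^2*(m - 2)*(m + 3)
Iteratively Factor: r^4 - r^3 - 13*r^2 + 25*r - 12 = (r - 1)*(r^3 - 13*r + 12) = (r - 3)*(r - 1)*(r^2 + 3*r - 4) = (r - 3)*(r - 1)*(r + 4)*(r - 1)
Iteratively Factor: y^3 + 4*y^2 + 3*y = (y + 3)*(y^2 + y) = (y + 1)*(y + 3)*(y)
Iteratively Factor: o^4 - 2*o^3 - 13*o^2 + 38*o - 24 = (o + 4)*(o^3 - 6*o^2 + 11*o - 6) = (o - 3)*(o + 4)*(o^2 - 3*o + 2) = (o - 3)*(o - 1)*(o + 4)*(o - 2)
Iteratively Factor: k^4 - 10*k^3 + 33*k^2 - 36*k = (k)*(k^3 - 10*k^2 + 33*k - 36) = k*(k - 3)*(k^2 - 7*k + 12) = k*(k - 3)^2*(k - 4)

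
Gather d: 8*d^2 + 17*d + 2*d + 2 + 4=8*d^2 + 19*d + 6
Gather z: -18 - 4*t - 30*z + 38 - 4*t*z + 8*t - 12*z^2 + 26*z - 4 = 4*t - 12*z^2 + z*(-4*t - 4) + 16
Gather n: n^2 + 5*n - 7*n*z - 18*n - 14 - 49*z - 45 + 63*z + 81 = n^2 + n*(-7*z - 13) + 14*z + 22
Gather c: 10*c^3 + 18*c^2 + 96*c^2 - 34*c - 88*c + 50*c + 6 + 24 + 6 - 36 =10*c^3 + 114*c^2 - 72*c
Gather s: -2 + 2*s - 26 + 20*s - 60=22*s - 88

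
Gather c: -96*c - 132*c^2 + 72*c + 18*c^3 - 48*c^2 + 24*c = 18*c^3 - 180*c^2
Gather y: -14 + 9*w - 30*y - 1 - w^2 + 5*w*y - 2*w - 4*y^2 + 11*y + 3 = -w^2 + 7*w - 4*y^2 + y*(5*w - 19) - 12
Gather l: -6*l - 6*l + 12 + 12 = 24 - 12*l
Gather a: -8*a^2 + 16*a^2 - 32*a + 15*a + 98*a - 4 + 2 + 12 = 8*a^2 + 81*a + 10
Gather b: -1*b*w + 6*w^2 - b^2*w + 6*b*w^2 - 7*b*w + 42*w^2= -b^2*w + b*(6*w^2 - 8*w) + 48*w^2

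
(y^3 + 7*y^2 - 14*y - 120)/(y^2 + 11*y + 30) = y - 4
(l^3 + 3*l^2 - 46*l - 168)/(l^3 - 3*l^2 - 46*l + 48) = (l^2 - 3*l - 28)/(l^2 - 9*l + 8)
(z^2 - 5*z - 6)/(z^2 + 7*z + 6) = (z - 6)/(z + 6)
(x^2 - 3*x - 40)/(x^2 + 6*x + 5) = (x - 8)/(x + 1)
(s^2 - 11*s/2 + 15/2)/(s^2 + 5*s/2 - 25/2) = (s - 3)/(s + 5)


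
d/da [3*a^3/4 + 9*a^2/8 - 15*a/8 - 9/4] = 9*a^2/4 + 9*a/4 - 15/8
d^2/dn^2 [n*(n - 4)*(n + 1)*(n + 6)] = 12*n^2 + 18*n - 44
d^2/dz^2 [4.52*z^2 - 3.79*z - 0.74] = 9.04000000000000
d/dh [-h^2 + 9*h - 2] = 9 - 2*h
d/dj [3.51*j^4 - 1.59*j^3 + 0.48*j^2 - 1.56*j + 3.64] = 14.04*j^3 - 4.77*j^2 + 0.96*j - 1.56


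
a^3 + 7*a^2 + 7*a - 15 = (a - 1)*(a + 3)*(a + 5)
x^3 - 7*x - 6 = (x - 3)*(x + 1)*(x + 2)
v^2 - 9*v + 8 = (v - 8)*(v - 1)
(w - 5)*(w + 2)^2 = w^3 - w^2 - 16*w - 20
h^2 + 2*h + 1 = (h + 1)^2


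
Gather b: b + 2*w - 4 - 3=b + 2*w - 7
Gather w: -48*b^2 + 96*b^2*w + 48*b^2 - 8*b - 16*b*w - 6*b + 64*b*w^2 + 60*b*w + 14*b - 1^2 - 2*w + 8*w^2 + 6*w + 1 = w^2*(64*b + 8) + w*(96*b^2 + 44*b + 4)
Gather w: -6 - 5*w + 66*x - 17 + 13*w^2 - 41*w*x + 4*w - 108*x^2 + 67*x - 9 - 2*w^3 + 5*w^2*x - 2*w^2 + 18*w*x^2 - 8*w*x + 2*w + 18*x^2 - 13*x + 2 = -2*w^3 + w^2*(5*x + 11) + w*(18*x^2 - 49*x + 1) - 90*x^2 + 120*x - 30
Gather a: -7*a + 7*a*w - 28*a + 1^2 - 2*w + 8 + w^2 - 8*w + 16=a*(7*w - 35) + w^2 - 10*w + 25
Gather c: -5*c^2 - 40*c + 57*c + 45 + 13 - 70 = -5*c^2 + 17*c - 12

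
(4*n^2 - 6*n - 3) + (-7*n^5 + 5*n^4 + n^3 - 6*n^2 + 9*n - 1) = -7*n^5 + 5*n^4 + n^3 - 2*n^2 + 3*n - 4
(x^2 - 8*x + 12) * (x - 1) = x^3 - 9*x^2 + 20*x - 12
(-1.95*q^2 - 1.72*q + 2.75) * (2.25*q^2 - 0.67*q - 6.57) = -4.3875*q^4 - 2.5635*q^3 + 20.1514*q^2 + 9.4579*q - 18.0675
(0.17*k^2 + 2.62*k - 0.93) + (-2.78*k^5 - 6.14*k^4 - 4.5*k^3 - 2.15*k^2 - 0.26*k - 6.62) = -2.78*k^5 - 6.14*k^4 - 4.5*k^3 - 1.98*k^2 + 2.36*k - 7.55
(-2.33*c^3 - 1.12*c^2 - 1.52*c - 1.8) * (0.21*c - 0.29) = -0.4893*c^4 + 0.4405*c^3 + 0.00560000000000005*c^2 + 0.0628*c + 0.522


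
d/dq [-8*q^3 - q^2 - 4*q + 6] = -24*q^2 - 2*q - 4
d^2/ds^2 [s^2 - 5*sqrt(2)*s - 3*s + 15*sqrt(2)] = 2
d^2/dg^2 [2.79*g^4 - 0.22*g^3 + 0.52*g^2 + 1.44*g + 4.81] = 33.48*g^2 - 1.32*g + 1.04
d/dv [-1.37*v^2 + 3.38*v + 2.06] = 3.38 - 2.74*v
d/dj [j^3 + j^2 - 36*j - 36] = 3*j^2 + 2*j - 36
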